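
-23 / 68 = -0.34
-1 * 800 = -800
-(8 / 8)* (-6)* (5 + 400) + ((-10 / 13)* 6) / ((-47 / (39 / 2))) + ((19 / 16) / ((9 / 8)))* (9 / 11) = 2515493 / 1034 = 2432.78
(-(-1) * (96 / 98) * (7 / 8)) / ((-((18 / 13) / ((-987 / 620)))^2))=-2613247 / 2306400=-1.13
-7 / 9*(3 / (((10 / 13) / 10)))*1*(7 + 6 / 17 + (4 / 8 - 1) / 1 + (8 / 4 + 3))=-36673 / 102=-359.54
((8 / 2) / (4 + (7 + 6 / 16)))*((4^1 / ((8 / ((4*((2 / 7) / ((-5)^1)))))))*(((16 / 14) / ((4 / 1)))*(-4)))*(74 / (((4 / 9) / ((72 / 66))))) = 2045952 / 245245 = 8.34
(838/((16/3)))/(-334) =-1257/2672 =-0.47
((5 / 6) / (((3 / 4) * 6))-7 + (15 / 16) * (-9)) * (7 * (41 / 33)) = -171913 / 1296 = -132.65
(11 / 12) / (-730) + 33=33.00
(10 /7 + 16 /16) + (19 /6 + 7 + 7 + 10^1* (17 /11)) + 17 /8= 68699 /1848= 37.17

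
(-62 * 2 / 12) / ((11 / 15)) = -155 / 11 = -14.09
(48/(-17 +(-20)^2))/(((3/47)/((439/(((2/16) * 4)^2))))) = 1320512/383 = 3447.81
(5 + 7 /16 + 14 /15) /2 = 1529 /480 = 3.19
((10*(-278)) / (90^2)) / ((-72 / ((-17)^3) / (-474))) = 53949653 / 4860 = 11100.75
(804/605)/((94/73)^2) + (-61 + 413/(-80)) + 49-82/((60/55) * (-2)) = 1361397581/64149360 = 21.22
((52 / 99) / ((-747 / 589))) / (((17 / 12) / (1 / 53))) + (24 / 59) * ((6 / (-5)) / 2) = -1635300712 / 6552112545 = -0.25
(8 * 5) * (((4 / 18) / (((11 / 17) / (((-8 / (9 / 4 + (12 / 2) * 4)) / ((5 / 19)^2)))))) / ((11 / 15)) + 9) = 10579256 / 38115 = 277.56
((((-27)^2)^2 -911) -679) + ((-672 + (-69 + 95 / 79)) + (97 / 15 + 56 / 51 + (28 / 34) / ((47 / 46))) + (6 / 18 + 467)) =501420826952 / 946815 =529586.91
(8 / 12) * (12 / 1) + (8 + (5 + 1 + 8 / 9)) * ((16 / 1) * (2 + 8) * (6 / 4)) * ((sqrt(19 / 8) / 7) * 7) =8 + 2680 * sqrt(38) / 3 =5514.88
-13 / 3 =-4.33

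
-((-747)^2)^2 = -311374044081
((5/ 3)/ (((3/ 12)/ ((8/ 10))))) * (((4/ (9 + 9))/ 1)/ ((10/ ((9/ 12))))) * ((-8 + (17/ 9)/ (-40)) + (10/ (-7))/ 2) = -22079/ 28350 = -0.78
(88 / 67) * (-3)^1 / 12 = -22 / 67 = -0.33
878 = 878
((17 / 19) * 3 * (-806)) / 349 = -41106 / 6631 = -6.20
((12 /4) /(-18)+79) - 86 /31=14147 /186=76.06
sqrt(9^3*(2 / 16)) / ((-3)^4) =0.12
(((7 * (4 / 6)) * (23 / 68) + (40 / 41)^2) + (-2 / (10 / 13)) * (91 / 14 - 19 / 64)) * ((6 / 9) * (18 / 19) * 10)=-19633849 / 228616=-85.88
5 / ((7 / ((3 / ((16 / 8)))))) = 15 / 14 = 1.07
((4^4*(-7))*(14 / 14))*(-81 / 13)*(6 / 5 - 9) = -435456 / 5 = -87091.20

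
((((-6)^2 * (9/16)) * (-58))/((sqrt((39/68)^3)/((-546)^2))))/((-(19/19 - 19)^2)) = 96628 * sqrt(663) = 2488053.73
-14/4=-7/2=-3.50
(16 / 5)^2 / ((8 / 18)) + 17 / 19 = 11369 / 475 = 23.93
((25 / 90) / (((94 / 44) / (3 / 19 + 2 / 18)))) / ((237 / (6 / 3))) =5060 / 17142921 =0.00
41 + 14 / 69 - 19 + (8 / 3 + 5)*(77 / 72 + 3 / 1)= 265301 / 4968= 53.40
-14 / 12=-7 / 6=-1.17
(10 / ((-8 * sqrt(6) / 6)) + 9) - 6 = 3 - 5 * sqrt(6) / 4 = -0.06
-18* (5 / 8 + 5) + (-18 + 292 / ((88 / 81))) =6579 / 44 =149.52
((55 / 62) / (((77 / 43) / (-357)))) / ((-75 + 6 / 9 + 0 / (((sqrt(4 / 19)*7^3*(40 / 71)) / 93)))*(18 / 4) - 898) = 129 / 899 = 0.14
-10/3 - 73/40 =-619/120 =-5.16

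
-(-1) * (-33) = -33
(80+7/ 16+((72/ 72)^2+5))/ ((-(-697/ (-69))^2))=-6584463/ 7772944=-0.85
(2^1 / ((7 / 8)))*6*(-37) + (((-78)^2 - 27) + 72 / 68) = 660525 / 119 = 5550.63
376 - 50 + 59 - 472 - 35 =-122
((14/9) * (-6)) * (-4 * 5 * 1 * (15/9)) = 2800/9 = 311.11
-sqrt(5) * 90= -201.25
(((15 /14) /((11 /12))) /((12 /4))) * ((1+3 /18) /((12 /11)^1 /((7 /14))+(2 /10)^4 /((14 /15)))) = 8750 /42033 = 0.21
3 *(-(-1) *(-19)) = -57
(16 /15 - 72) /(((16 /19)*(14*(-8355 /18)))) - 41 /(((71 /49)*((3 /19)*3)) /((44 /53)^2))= -2057440732289 /49989385350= -41.16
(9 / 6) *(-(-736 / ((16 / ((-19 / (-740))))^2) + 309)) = -4060976691 / 8761600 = -463.50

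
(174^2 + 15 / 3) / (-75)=-30281 / 75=-403.75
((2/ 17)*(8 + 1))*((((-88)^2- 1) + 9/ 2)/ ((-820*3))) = -9297/ 2788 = -3.33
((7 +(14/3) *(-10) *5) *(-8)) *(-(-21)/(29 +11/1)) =4753/5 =950.60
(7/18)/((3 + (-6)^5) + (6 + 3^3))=-0.00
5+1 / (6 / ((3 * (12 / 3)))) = 7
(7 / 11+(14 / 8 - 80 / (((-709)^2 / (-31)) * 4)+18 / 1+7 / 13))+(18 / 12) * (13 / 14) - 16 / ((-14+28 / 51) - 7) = 1732003450368 / 74974368469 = 23.10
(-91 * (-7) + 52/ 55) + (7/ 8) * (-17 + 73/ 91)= 1783989/ 2860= 623.77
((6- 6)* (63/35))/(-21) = 0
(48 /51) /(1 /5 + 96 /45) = 48 /119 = 0.40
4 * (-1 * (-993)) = 3972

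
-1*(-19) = 19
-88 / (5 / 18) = -1584 / 5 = -316.80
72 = 72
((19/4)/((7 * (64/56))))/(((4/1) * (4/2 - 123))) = -19/15488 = -0.00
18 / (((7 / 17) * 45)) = 34 / 35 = 0.97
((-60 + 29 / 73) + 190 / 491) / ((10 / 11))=-23347181 / 358430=-65.14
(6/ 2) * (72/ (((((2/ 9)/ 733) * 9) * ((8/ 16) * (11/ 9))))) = 1424952/ 11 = 129541.09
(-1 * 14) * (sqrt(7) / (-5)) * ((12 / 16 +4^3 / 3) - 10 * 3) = -133 * sqrt(7) / 6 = -58.65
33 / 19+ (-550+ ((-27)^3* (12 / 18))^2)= 3271540379 / 19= 172186335.74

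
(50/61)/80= 5/488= 0.01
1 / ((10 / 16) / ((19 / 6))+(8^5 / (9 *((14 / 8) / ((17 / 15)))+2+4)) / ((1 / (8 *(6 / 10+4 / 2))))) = 514140 / 17611983971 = 0.00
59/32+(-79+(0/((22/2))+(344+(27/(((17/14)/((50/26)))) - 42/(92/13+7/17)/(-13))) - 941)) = -7384911207/11704160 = -630.96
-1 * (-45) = 45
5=5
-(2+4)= -6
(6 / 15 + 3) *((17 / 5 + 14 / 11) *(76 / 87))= 332044 / 23925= 13.88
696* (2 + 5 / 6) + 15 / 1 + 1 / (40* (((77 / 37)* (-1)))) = 6119923 / 3080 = 1986.99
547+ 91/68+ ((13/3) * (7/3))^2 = 3583355/5508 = 650.57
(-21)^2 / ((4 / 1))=441 / 4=110.25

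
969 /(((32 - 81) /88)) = -85272 /49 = -1740.24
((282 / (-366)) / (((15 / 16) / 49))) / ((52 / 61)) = -9212 / 195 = -47.24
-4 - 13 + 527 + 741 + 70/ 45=11273/ 9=1252.56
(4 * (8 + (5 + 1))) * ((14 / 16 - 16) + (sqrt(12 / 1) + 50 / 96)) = -4907 / 6 + 112 * sqrt(3) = -623.84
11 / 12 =0.92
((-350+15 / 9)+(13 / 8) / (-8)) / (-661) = 66919 / 126912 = 0.53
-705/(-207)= 235/69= 3.41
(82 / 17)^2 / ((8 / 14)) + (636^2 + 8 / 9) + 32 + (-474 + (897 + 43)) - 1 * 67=1053323342 / 2601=404968.61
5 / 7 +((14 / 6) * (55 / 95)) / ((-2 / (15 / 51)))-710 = -9624865 / 13566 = -709.48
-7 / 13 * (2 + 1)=-21 / 13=-1.62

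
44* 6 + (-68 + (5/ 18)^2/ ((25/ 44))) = 15887/ 81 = 196.14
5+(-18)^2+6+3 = 338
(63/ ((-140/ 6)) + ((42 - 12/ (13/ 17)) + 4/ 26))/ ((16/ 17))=52513/ 2080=25.25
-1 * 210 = -210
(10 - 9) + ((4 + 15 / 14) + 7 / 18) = 407 / 63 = 6.46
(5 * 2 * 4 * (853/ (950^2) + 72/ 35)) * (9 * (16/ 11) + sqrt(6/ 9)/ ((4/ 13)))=1296.14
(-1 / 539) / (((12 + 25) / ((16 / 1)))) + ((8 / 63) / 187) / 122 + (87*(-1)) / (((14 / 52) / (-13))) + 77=796228927273 / 186128019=4277.86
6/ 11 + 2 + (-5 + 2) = -5/ 11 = -0.45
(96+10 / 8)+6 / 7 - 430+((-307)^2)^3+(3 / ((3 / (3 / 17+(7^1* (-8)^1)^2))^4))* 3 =17847067642549428387331 / 21047292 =847950778777119.09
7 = 7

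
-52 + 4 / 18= -466 / 9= -51.78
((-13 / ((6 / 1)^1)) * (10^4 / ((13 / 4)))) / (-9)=20000 / 27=740.74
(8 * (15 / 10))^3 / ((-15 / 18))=-2073.60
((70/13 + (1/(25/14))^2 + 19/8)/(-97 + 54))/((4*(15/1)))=-524759/167700000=-0.00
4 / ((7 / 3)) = 12 / 7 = 1.71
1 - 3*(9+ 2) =-32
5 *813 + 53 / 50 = 203303 / 50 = 4066.06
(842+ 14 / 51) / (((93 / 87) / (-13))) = -10243.14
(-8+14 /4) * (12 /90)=-3 /5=-0.60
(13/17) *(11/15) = 143/255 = 0.56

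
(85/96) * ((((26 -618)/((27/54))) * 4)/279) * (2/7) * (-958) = 24103280/5859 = 4113.89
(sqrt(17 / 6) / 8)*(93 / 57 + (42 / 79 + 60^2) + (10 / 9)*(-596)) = 39715663*sqrt(102) / 648432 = 618.58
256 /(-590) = -0.43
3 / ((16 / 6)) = 9 / 8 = 1.12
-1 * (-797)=797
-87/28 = -3.11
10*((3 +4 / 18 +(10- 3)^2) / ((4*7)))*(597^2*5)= 232655875 / 7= 33236553.57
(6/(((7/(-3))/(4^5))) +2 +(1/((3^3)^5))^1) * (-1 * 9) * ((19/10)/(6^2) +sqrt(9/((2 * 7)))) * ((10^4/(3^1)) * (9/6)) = 627660651657625/100442349 +660695422797500 * sqrt(14)/26040609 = 101181302.82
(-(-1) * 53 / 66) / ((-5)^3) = -53 / 8250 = -0.01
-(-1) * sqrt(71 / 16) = 2.11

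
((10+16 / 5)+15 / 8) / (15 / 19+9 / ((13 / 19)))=49647 / 45920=1.08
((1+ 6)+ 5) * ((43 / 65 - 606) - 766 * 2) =-1667124 / 65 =-25648.06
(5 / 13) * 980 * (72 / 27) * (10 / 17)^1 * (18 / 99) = 784000 / 7293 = 107.50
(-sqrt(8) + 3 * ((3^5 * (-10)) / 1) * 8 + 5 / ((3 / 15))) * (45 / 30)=-87446.74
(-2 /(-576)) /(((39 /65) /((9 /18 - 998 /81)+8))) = -3095 /139968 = -0.02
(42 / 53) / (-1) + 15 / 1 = 753 / 53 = 14.21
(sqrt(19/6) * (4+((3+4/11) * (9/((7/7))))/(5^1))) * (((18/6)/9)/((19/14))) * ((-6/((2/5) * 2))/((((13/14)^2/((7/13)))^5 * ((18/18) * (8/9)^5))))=-361730446138005435099 * sqrt(114)/684662504956477965632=-5.64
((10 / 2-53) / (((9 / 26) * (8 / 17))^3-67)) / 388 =129526332 / 70144777007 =0.00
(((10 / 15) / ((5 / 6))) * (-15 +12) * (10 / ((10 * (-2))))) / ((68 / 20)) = 6 / 17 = 0.35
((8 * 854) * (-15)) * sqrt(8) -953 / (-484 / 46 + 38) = -204960 * sqrt(2) -21919 / 632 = -289891.89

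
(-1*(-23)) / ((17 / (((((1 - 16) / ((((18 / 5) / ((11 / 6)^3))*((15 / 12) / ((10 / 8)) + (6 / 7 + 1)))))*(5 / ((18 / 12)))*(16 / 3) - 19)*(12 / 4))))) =-352613 / 486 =-725.54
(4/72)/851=1/15318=0.00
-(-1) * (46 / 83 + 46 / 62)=3335 / 2573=1.30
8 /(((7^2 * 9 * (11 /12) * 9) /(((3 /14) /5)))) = 16 /169785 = 0.00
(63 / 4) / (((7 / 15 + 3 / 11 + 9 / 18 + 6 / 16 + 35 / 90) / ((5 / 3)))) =103950 / 7933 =13.10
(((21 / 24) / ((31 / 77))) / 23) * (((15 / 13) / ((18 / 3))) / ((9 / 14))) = 18865 / 667368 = 0.03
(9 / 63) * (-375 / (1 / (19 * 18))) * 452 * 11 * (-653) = 416391327000 / 7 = 59484475285.71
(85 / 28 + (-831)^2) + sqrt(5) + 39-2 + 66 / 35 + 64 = 690669.16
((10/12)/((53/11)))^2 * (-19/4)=-0.14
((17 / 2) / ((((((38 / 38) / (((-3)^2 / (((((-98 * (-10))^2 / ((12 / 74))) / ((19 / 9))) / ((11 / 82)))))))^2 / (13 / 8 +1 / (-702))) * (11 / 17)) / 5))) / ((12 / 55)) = 57551945231 / 635771845031204044800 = 0.00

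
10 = 10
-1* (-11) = 11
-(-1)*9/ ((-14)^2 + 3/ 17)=153/ 3335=0.05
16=16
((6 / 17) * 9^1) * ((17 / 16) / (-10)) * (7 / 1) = -189 / 80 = -2.36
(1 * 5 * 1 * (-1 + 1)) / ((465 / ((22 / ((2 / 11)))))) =0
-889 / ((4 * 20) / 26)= -11557 / 40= -288.92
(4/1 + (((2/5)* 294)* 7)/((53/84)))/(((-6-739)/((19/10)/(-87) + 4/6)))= -32426174/28626625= -1.13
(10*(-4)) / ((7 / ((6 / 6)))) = -40 / 7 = -5.71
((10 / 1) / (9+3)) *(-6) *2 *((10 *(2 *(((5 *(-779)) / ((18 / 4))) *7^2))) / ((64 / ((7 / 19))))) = 1757875 / 36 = 48829.86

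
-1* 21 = -21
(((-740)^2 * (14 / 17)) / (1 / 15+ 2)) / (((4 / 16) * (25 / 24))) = 441584640 / 527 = 837921.52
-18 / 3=-6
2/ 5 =0.40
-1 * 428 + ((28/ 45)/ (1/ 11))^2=-771836/ 2025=-381.15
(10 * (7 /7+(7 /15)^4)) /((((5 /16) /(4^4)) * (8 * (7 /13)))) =705882112 /354375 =1991.91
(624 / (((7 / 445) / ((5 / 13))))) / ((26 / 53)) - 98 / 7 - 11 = 2827925 / 91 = 31076.10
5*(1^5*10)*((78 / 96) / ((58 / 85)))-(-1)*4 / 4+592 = 302777 / 464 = 652.54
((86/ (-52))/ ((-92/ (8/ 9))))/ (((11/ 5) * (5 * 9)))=43/ 266409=0.00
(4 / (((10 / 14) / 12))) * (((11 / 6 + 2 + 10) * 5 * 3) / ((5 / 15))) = 41832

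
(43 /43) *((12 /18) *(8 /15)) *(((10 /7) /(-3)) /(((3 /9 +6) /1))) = -32 /1197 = -0.03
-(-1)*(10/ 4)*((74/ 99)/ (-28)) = -185/ 2772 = -0.07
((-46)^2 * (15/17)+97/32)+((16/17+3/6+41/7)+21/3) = 422103/224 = 1884.39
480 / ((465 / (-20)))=-640 / 31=-20.65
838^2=702244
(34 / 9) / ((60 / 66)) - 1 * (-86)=4057 / 45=90.16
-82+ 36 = -46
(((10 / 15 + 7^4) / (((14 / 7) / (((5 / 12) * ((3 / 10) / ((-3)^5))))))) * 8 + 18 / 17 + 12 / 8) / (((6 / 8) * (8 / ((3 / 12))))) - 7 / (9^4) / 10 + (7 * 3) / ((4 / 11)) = 257207029 / 4461480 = 57.65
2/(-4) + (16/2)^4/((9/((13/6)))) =53221/54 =985.57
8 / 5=1.60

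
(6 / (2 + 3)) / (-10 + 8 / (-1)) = -1 / 15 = -0.07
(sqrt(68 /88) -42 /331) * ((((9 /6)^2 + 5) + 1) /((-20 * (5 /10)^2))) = 693 /3310 -3 * sqrt(374) /40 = -1.24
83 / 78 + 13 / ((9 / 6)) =253 / 26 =9.73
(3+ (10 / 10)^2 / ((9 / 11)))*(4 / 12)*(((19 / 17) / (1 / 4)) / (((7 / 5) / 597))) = 2873560 / 1071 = 2683.06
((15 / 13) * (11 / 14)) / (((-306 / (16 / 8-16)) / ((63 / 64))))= 1155 / 28288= 0.04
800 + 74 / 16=6437 / 8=804.62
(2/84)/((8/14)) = 1/24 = 0.04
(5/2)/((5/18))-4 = 5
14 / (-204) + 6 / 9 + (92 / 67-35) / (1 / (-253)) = 58145005 / 6834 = 8508.20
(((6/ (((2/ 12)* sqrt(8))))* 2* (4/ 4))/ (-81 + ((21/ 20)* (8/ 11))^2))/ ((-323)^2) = -6050* sqrt(2)/ 2819908541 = -0.00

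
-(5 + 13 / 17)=-98 / 17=-5.76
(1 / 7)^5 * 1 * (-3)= -3 / 16807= -0.00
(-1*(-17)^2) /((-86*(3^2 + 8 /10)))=1445 /4214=0.34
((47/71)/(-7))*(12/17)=-564/8449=-0.07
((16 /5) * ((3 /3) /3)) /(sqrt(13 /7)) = 16 * sqrt(91) /195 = 0.78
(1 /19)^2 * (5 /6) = 5 /2166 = 0.00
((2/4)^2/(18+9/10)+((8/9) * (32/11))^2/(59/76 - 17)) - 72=-12248802473/169184862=-72.40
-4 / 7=-0.57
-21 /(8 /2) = -21 /4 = -5.25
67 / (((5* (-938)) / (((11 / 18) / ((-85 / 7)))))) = 11 / 15300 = 0.00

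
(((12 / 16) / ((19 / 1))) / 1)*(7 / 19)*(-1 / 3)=-7 / 1444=-0.00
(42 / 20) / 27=7 / 90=0.08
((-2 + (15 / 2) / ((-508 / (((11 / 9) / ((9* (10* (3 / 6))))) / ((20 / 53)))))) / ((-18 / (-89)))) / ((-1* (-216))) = -97709807 / 2133112320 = -0.05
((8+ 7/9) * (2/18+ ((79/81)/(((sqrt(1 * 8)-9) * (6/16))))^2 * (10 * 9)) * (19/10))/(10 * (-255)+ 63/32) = -8630682779216/128287103649885-76740534272 * sqrt(2)/2850824525553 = -0.11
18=18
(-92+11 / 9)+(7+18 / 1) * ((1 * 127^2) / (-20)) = -729073 / 36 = -20252.03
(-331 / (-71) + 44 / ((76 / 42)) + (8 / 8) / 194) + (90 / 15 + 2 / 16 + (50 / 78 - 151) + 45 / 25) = -23158841701 / 204130680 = -113.45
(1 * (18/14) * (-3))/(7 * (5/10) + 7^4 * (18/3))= -54/201733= -0.00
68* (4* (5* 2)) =2720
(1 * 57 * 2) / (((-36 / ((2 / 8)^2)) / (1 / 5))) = -19 / 480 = -0.04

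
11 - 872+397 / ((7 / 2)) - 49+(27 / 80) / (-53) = -23642429 / 29680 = -796.58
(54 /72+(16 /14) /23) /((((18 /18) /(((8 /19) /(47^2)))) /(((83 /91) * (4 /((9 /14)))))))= 683920 /790607727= 0.00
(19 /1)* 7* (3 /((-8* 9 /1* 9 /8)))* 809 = -107597 /27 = -3985.07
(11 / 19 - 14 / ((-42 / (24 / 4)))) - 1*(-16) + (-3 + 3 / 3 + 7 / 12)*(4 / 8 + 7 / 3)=19925 / 1368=14.57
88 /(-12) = -22 /3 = -7.33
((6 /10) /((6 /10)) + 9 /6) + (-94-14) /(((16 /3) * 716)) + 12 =41447 /2864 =14.47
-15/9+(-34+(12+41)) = 52/3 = 17.33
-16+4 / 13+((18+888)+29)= 11951 / 13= 919.31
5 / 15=1 / 3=0.33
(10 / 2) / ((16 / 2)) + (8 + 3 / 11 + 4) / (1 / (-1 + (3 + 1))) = 3295 / 88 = 37.44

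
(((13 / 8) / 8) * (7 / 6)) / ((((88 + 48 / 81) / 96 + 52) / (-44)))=-2079 / 10552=-0.20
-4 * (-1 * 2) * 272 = 2176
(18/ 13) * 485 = 8730/ 13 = 671.54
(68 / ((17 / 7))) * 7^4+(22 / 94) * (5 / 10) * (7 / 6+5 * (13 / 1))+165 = 38014019 / 564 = 67400.74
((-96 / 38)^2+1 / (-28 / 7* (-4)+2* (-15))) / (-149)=-31895 / 753046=-0.04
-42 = -42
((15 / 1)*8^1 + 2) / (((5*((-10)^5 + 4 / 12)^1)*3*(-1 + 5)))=-61 / 2999990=-0.00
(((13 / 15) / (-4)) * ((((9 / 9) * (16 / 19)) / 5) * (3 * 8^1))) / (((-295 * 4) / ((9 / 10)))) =468 / 700625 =0.00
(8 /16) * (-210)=-105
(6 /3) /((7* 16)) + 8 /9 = 457 /504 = 0.91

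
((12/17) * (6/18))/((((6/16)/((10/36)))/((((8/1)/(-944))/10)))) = -4/27081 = -0.00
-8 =-8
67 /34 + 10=407 /34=11.97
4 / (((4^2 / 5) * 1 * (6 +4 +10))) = 1 / 16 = 0.06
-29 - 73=-102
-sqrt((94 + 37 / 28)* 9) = -3* sqrt(18683) / 14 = -29.29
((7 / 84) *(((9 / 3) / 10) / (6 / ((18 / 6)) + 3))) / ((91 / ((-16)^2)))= 32 / 2275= 0.01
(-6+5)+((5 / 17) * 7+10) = 188 / 17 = 11.06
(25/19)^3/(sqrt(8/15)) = 15625 * sqrt(30)/27436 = 3.12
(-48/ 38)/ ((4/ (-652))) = 3912/ 19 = 205.89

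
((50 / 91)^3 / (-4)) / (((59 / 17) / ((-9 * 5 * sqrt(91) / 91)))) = 23906250 * sqrt(91) / 4045922699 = 0.06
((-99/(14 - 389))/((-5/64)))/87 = -704/18125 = -0.04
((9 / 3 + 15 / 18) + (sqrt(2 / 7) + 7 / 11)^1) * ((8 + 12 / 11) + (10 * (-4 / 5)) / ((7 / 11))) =-39530 / 2541 - 268 * sqrt(14) / 539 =-17.42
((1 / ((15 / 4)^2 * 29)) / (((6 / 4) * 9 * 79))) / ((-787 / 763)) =-0.00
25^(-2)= 1 / 625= 0.00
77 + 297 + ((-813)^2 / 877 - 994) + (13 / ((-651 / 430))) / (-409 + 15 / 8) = 248600688743 / 1859509239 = 133.69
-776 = -776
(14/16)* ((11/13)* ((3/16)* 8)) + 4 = 1063/208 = 5.11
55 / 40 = 11 / 8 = 1.38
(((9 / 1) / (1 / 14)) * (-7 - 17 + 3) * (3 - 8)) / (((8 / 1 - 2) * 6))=735 / 2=367.50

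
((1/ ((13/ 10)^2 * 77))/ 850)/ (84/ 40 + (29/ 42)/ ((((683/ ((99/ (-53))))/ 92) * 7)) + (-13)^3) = -5067860/ 1230383826543157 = -0.00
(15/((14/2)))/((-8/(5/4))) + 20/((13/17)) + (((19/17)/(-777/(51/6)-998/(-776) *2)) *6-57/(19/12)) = -10.26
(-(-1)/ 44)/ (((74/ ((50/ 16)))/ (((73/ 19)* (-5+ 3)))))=-1825/ 247456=-0.01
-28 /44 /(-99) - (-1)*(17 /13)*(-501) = -9274922 /14157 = -655.15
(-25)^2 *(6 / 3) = 1250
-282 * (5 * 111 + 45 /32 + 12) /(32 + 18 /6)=-2564649 /560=-4579.73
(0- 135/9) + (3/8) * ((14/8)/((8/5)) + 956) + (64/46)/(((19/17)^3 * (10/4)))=69525914777/201928960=344.31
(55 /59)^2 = 3025 /3481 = 0.87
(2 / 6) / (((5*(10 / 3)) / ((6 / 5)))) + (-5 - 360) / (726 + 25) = -43372 / 93875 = -0.46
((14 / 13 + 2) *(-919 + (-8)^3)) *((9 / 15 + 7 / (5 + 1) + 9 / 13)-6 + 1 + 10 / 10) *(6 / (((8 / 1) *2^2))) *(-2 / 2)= -860031 / 676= -1272.24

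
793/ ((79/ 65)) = 51545/ 79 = 652.47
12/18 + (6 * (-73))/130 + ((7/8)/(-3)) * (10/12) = -27571/9360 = -2.95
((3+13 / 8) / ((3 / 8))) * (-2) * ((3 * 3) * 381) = -84582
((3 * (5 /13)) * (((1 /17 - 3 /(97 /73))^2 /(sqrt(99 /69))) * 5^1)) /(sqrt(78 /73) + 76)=0.30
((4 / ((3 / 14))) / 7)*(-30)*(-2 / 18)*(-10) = -800 / 9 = -88.89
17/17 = 1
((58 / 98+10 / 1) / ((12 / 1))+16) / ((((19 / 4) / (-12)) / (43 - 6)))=-1469196 / 931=-1578.08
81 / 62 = 1.31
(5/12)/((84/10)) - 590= -297335/504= -589.95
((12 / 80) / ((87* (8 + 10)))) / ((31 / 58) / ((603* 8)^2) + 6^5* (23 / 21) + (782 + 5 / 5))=4524912 / 439312510155965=0.00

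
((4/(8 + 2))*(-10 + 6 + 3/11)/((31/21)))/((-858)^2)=-287/209193270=-0.00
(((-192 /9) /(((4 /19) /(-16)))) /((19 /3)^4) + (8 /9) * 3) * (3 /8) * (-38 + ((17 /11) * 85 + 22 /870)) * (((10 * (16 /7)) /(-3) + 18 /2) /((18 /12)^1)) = 1206665876 /10185615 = 118.47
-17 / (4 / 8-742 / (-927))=-13.07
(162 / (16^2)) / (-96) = -27 / 4096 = -0.01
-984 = -984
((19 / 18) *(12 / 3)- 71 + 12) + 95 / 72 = -1283 / 24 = -53.46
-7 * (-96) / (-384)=-1.75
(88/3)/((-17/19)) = -1672/51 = -32.78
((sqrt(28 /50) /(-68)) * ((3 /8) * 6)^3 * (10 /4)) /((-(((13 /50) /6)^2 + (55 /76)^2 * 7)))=1480325625 * sqrt(14) /64828688896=0.09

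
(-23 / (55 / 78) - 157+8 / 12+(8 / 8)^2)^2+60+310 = 971817394 / 27225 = 35695.77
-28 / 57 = -0.49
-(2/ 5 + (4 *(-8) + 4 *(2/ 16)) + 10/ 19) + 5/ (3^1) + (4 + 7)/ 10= 9502/ 285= 33.34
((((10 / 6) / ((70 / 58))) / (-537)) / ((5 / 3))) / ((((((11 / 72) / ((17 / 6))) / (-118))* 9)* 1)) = 232696 / 620235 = 0.38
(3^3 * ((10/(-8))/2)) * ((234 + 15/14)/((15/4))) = -29619/28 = -1057.82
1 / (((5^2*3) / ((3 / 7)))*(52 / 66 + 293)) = 33 / 1696625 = 0.00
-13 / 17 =-0.76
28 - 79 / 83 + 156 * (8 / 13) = 10213 / 83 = 123.05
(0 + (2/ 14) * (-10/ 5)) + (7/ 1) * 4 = 194/ 7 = 27.71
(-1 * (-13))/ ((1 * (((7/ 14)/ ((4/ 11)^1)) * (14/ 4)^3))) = 832/ 3773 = 0.22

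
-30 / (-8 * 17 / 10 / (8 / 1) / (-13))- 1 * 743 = -16531 / 17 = -972.41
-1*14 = -14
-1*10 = -10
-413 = -413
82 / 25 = 3.28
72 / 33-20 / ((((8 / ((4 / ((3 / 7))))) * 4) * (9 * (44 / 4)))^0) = -196 / 11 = -17.82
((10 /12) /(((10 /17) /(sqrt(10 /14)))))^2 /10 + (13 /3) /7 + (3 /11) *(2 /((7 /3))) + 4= 110795 /22176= 5.00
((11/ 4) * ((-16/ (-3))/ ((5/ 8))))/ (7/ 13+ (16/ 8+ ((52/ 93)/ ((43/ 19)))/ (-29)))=9.28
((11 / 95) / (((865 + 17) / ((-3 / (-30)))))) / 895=11 / 749920500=0.00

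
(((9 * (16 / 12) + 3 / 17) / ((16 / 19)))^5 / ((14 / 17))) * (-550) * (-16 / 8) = 258792940887881095575 / 306523406336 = 844284434.85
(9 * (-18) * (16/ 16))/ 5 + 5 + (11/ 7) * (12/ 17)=-26.29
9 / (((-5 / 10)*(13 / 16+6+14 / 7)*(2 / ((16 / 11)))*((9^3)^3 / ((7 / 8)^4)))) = -2401 / 1068247428336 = -0.00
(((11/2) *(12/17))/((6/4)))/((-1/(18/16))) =-99/34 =-2.91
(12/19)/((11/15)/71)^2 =13610700/2299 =5920.27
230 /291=0.79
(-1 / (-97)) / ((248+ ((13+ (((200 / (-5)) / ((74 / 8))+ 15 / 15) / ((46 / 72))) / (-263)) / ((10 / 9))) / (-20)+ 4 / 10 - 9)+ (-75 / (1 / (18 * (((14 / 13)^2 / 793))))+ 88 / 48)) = 17996848092600 / 416650203659128949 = 0.00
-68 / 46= -34 / 23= -1.48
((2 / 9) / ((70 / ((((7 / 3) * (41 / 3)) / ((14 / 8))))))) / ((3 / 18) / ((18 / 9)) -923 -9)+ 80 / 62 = 422697064 / 327605985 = 1.29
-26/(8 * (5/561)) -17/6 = -22049/60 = -367.48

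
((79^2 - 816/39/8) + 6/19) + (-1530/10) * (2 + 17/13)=1415958/247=5732.62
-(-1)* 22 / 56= 0.39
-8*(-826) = 6608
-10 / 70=-1 / 7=-0.14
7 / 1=7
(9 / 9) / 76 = 1 / 76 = 0.01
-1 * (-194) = 194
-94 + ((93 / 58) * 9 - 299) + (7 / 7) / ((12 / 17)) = -377.15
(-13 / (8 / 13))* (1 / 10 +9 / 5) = -3211 / 80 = -40.14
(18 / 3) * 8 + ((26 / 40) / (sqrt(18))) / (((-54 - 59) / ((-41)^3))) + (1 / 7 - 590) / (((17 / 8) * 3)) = -15896 / 357 + 895973 * sqrt(2) / 13560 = 48.92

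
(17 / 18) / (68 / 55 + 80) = 935 / 80424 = 0.01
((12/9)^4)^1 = 256/81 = 3.16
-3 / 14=-0.21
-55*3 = -165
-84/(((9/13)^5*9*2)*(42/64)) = -23762752/531441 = -44.71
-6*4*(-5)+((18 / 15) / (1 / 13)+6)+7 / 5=143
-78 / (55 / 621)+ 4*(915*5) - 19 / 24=22992443 / 1320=17418.52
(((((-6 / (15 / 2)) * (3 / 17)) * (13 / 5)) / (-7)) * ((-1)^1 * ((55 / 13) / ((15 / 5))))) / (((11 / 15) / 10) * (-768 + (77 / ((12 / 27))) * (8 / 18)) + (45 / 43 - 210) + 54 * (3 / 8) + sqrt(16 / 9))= 37840 / 121806853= 0.00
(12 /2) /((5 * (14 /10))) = 0.86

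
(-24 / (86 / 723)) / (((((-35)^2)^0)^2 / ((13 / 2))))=-56394 / 43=-1311.49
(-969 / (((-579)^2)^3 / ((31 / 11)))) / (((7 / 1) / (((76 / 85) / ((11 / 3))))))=-44764 / 17728920297311630715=-0.00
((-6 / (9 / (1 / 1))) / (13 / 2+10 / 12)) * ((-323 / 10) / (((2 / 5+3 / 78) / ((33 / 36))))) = 221 / 36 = 6.14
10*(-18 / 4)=-45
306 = 306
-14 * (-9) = 126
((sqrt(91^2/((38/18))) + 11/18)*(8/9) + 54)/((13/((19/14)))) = 41971/7371 + 4*sqrt(19)/3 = 11.51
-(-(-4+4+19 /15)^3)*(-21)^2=336091 /375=896.24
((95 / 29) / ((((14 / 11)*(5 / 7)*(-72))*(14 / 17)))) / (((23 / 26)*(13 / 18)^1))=-3553 / 37352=-0.10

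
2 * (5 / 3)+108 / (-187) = 2.76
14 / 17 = 0.82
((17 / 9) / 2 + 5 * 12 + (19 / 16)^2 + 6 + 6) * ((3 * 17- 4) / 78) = 8051711 / 179712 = 44.80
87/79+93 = 7434/79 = 94.10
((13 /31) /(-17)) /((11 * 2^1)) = -13 /11594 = -0.00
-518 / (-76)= 259 / 38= 6.82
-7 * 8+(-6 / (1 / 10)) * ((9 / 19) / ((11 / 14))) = -19264 / 209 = -92.17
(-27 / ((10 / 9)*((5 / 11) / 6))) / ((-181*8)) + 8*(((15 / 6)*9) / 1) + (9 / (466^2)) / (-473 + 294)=63398661599439 / 351781862200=180.22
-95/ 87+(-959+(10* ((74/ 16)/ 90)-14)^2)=-116993995/ 150336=-778.22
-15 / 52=-0.29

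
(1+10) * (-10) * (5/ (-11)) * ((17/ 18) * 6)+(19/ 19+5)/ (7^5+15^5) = 329877359/ 1164273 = 283.33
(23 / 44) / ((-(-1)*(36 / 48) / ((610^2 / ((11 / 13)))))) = 111257900 / 363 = 306495.59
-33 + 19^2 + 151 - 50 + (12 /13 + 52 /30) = 84173 /195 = 431.66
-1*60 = -60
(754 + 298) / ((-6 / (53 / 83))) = -27878 / 249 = -111.96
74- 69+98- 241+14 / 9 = -1228 / 9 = -136.44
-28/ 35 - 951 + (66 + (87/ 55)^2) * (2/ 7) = -19739927/ 21175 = -932.23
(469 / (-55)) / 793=-469 / 43615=-0.01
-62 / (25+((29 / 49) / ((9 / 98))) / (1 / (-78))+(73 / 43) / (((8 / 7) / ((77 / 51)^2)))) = 55474128 / 424359665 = 0.13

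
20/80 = 1/4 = 0.25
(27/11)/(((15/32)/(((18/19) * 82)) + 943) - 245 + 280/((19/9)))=8076672/2733209743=0.00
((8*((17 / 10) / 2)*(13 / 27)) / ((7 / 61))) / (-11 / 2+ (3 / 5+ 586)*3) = 53924 / 3315627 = 0.02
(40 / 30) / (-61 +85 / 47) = -94 / 4173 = -0.02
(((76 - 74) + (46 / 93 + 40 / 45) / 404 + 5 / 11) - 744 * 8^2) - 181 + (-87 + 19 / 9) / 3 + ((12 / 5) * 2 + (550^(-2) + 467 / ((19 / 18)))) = -23018694722421547 / 485876407500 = -47375.62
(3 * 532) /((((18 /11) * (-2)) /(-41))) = 19994.33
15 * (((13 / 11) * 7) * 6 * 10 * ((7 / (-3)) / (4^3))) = -271.45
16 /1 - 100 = -84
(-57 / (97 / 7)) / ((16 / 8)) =-399 / 194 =-2.06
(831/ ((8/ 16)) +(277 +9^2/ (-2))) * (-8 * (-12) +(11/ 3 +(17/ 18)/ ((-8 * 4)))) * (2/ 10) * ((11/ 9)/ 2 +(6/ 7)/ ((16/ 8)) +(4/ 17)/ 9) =165832270147/ 4112640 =40322.58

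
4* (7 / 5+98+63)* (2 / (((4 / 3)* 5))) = 4872 / 25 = 194.88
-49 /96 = -0.51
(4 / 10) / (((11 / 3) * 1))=6 / 55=0.11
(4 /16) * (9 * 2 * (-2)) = -9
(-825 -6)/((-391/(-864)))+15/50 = -7178667/3910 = -1835.98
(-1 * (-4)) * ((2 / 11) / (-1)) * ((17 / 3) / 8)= -17 / 33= -0.52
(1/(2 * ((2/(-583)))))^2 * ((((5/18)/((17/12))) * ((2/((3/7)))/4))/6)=809.92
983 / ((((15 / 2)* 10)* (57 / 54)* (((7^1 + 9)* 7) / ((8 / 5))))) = 2949 / 16625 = 0.18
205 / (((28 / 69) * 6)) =4715 / 56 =84.20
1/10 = 0.10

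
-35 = -35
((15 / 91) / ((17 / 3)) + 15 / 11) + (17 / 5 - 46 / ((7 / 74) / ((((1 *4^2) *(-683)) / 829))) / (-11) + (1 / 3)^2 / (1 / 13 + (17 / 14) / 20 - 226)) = -43091943354989147 / 74558515705245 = -577.96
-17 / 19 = -0.89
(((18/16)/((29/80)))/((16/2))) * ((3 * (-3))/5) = -81/116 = -0.70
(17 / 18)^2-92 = -29519 / 324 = -91.11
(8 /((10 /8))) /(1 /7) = 224 /5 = 44.80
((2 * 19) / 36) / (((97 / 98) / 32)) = 29792 / 873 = 34.13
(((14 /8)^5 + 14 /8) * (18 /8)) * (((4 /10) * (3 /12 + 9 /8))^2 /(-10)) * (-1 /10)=20254311 /163840000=0.12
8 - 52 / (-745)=8.07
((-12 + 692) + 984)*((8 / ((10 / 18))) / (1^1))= 119808 / 5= 23961.60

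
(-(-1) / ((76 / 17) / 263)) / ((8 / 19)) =4471 / 32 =139.72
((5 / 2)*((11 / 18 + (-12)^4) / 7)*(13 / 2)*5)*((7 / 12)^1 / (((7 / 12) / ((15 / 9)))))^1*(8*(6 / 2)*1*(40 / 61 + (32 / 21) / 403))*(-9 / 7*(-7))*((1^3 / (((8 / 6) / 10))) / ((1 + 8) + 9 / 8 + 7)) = 5208370420000 / 208103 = 25027848.81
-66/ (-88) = 3/ 4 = 0.75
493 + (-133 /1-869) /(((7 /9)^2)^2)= -5390429 /2401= -2245.08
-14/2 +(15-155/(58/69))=-10231/58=-176.40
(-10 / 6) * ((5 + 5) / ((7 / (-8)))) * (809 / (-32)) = -20225 / 42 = -481.55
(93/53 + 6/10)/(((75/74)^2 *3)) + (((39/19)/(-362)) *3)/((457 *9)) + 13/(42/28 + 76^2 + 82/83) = 0.77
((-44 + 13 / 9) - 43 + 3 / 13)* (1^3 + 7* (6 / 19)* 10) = -4382537 / 2223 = -1971.45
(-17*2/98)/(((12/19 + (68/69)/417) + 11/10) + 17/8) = -0.09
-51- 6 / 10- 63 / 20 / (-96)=-33003 / 640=-51.57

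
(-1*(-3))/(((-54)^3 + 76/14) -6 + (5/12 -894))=-252/13302085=-0.00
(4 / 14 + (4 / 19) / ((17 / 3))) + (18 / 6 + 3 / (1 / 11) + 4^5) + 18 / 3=2410956 / 2261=1066.32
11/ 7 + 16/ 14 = 2.71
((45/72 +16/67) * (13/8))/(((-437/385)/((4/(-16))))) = 2317315/7495424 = 0.31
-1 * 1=-1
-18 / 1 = -18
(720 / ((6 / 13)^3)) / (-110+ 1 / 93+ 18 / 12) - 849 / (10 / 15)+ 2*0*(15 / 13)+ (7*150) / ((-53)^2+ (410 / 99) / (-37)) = -79526445098143 / 59320246658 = -1340.63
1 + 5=6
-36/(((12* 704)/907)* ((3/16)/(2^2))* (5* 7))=-907/385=-2.36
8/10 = 4/5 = 0.80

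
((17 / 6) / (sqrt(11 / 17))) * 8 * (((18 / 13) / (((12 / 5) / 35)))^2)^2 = 430491796875 * sqrt(187) / 1256684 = 4684460.68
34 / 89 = 0.38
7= 7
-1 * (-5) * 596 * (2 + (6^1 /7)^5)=123342200 /16807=7338.74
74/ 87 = 0.85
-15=-15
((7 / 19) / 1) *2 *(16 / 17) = 224 / 323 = 0.69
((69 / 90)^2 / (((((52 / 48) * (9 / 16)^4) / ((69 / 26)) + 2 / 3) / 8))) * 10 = 6379012096 / 95983725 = 66.46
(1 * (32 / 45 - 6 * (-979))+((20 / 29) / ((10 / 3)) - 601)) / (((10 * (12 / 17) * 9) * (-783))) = -117001871 / 1103560200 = -0.11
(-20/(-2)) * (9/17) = 5.29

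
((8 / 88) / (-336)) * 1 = -1 / 3696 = -0.00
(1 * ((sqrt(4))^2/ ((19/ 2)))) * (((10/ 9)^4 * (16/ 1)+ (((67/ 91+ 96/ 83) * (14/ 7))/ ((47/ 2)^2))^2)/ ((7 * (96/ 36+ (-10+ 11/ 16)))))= -5701133232278222839808/ 25829827641319024043721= -0.22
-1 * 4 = -4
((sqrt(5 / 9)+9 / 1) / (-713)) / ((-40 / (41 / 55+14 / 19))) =1549 *sqrt(5) / 89410200+13941 / 29803400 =0.00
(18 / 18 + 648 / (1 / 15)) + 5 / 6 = 58331 / 6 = 9721.83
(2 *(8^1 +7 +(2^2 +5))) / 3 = 16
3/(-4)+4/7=-5/28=-0.18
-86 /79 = -1.09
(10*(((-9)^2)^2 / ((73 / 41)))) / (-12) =-448335 / 146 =-3070.79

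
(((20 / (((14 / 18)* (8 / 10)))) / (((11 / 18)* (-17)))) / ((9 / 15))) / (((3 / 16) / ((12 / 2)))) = -216000 / 1309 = -165.01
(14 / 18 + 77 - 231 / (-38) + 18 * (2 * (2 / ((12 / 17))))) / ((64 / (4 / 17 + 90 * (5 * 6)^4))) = 60970298881 / 288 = 211702426.67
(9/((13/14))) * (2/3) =84/13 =6.46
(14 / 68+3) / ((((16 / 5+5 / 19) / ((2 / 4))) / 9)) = 93195 / 22372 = 4.17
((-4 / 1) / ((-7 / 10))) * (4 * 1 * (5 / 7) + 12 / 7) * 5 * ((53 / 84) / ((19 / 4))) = 339200 / 19551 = 17.35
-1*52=-52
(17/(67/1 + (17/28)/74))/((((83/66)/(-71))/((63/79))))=-10398758832/910380437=-11.42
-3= -3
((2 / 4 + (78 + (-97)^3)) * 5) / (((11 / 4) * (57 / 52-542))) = 949098280 / 309397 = 3067.57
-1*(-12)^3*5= 8640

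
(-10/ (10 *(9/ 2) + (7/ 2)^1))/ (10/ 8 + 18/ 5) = -400/ 9409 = -0.04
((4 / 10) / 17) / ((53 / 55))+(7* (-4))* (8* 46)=-9283882 / 901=-10303.98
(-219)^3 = -10503459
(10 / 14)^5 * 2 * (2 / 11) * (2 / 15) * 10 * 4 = 200000 / 554631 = 0.36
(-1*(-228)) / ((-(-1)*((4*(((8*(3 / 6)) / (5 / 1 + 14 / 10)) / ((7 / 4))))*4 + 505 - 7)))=798 / 1763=0.45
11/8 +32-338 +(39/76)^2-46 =-2023689/5776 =-350.36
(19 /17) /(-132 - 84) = -19 /3672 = -0.01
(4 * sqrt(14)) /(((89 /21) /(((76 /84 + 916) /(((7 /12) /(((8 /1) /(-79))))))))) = -7393920 * sqrt(14) /49217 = -562.11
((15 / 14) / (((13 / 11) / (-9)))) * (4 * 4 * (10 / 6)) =-19800 / 91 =-217.58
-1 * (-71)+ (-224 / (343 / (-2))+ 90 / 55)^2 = 23142387 / 290521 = 79.66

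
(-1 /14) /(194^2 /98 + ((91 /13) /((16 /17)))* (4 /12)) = -168 /909095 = -0.00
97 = 97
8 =8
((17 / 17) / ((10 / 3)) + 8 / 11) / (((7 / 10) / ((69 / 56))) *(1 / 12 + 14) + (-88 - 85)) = -0.01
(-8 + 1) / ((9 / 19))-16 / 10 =-737 / 45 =-16.38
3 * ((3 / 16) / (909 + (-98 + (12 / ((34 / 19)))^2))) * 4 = 2601 / 989500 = 0.00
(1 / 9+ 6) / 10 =11 / 18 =0.61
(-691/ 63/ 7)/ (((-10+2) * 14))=691/ 49392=0.01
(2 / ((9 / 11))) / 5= 22 / 45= 0.49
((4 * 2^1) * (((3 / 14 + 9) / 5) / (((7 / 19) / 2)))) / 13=19608 / 3185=6.16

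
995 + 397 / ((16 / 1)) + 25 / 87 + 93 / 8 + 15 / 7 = 10074007 / 9744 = 1033.87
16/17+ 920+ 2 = 15690/17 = 922.94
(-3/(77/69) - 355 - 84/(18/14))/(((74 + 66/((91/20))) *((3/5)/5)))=-15879175/398673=-39.83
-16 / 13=-1.23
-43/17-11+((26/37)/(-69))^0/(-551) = -126747/9367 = -13.53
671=671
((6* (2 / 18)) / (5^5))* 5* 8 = 16 / 1875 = 0.01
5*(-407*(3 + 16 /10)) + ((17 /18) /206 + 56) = -34502923 /3708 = -9305.00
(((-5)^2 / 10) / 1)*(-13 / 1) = -65 / 2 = -32.50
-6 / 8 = -3 / 4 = -0.75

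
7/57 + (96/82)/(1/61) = 71.54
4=4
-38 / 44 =-19 / 22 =-0.86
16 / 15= 1.07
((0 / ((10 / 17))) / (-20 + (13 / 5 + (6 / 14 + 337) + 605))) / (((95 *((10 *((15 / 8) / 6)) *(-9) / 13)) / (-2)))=0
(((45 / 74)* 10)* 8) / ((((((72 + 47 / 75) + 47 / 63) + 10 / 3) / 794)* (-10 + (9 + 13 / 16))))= -2685.72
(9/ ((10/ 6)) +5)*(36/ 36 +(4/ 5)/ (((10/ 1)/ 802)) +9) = 96408/ 125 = 771.26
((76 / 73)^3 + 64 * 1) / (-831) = -25336064 / 323273127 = -0.08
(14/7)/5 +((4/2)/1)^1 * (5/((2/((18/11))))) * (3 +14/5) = 47.85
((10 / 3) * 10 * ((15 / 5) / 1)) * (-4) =-400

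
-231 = -231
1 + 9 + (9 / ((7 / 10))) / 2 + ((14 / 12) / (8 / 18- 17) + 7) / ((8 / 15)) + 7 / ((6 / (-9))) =315761 / 16688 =18.92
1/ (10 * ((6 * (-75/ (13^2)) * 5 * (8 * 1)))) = -0.00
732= 732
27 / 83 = 0.33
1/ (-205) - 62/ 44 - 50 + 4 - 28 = -340117/ 4510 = -75.41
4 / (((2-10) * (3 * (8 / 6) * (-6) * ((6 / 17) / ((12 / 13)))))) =17 / 312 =0.05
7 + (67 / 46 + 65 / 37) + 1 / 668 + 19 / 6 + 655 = 1139860385 / 1705404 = 668.38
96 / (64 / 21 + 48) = 126 / 67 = 1.88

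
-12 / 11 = -1.09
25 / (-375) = -1 / 15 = -0.07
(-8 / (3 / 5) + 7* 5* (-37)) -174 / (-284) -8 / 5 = -2788853 / 2130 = -1309.32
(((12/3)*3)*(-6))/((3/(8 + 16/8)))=-240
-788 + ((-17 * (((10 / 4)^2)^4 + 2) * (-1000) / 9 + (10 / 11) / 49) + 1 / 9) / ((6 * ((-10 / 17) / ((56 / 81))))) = -566110.21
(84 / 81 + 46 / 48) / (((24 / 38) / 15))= 47.39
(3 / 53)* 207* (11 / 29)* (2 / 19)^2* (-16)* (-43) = 18798912 / 554857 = 33.88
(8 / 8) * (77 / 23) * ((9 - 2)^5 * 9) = 11647251 / 23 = 506402.22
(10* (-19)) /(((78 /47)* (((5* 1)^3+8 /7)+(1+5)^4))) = -6251 /77649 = -0.08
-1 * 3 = -3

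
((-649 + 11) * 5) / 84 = -37.98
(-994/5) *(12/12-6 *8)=46718/5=9343.60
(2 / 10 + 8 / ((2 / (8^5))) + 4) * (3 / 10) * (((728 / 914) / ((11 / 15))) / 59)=1073514078 / 1482965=723.90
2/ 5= 0.40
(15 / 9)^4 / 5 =125 / 81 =1.54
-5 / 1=-5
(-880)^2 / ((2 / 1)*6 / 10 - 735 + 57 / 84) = -108416000 / 102637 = -1056.31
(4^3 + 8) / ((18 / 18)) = 72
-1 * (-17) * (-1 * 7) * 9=-1071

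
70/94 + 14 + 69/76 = 55911/3572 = 15.65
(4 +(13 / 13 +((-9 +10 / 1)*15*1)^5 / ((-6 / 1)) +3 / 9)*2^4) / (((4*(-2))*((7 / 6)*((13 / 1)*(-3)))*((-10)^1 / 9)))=5006.81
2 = 2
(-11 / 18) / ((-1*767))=11 / 13806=0.00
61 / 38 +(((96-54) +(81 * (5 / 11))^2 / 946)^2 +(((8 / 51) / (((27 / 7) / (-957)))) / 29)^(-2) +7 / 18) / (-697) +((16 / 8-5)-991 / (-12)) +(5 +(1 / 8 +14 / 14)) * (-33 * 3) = -646315978064482232531 / 1224328515405766848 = -527.89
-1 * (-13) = 13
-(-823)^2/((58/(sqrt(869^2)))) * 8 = -2354395604/29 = -81186055.31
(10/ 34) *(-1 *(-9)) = 45/ 17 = 2.65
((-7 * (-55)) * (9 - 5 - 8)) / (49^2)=-220 / 343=-0.64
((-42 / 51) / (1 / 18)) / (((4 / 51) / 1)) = -189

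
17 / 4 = 4.25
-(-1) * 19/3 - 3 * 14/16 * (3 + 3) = -113/12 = -9.42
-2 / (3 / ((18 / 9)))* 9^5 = -78732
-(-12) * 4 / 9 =16 / 3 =5.33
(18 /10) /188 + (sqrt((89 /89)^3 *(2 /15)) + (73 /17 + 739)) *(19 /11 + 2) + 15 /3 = 41 *sqrt(30) /165 + 487872023 /175780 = 2776.83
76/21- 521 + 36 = -10109/21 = -481.38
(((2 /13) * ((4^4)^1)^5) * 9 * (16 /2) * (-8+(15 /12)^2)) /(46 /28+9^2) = -14269461905276928 /15041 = -948704335169.00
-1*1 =-1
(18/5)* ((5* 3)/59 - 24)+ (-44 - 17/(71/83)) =-3128303/20945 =-149.36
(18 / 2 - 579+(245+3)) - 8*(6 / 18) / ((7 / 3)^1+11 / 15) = -7426 / 23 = -322.87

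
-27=-27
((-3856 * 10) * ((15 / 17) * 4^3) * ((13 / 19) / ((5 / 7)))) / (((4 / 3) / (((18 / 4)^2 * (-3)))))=30696382080 / 323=95035238.64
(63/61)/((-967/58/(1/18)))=-203/58987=-0.00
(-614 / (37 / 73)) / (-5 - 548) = 44822 / 20461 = 2.19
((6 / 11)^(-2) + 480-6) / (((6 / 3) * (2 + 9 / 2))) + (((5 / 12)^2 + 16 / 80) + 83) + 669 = 7385917 / 9360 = 789.09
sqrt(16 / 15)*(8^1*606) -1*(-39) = 39+ 6464*sqrt(15) / 5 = 5045.99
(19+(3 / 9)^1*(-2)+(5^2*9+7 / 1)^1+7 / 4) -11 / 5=14993 / 60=249.88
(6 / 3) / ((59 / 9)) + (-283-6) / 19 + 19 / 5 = -62246 / 5605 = -11.11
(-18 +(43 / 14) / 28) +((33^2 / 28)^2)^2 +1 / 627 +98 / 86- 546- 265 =2287295.39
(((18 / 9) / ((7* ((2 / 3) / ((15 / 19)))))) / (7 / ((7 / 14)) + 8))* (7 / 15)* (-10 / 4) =-15 / 836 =-0.02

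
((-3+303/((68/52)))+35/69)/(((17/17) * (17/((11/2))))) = 2957537/39882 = 74.16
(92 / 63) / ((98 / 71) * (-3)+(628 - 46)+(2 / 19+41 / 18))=248216 / 98626087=0.00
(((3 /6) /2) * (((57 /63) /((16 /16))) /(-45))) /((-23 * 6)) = 19 /521640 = 0.00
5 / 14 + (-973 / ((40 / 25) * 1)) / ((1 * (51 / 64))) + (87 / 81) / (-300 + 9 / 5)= -1044051055 / 1368738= -762.78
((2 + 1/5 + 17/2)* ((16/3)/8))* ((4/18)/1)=214/135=1.59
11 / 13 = 0.85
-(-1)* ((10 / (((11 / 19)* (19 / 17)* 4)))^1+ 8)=261 / 22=11.86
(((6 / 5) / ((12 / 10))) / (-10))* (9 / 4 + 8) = -41 / 40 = -1.02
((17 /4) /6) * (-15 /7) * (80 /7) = -850 /49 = -17.35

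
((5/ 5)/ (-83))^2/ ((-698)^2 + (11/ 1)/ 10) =0.00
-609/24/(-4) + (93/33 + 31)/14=21583/2464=8.76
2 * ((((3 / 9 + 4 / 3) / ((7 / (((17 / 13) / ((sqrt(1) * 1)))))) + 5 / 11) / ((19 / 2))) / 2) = 4600 / 57057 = 0.08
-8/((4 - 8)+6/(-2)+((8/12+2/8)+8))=-96/23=-4.17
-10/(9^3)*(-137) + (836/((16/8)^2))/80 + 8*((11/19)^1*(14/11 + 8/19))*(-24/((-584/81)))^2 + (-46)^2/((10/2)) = 514.62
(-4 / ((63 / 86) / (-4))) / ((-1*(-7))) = 1376 / 441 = 3.12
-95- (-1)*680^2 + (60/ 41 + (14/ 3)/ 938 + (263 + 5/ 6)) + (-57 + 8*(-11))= 7621693823/ 16482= 462425.30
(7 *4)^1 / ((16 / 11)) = 77 / 4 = 19.25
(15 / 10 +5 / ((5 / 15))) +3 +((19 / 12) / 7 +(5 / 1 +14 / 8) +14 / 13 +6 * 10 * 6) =105802 / 273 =387.55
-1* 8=-8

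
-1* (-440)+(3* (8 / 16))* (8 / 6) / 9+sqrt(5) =sqrt(5)+3962 / 9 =442.46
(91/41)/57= 91/2337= 0.04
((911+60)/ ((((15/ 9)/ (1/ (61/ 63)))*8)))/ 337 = 183519/ 822280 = 0.22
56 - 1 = 55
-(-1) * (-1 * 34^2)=-1156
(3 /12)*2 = 1 /2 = 0.50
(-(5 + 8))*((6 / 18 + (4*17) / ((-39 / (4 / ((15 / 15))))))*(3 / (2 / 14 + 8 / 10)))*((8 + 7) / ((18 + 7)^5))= 1813 / 4296875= 0.00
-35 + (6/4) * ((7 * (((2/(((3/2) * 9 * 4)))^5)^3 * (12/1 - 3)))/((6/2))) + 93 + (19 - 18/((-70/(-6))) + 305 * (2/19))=46959785241527685251168021/436581766634734313243910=107.56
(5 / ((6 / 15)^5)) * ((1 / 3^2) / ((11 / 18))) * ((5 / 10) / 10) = 3125 / 704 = 4.44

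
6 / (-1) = -6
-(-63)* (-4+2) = -126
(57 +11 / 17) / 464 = 245 / 1972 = 0.12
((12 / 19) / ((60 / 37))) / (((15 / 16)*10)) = 296 / 7125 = 0.04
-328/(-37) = 328/37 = 8.86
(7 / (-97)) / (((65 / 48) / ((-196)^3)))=2529924096 / 6305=401256.80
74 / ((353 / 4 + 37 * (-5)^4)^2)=1184 / 8621679609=0.00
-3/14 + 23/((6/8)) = 30.45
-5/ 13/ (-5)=1/ 13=0.08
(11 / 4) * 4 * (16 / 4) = 44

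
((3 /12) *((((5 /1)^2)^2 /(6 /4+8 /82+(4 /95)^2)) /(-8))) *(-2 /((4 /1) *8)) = 231265625 /302998272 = 0.76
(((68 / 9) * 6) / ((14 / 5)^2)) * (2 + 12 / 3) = 1700 / 49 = 34.69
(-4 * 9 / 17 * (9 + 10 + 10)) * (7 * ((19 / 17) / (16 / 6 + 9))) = -41.18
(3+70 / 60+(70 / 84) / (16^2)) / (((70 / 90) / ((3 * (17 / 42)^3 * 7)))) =1498465 / 200704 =7.47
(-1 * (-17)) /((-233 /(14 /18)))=-119 /2097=-0.06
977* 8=7816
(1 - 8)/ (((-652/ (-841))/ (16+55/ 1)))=-417977/ 652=-641.07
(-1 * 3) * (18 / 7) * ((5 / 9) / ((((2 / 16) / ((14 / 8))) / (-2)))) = 120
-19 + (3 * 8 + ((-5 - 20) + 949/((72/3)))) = 469/24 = 19.54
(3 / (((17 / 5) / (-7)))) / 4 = -1.54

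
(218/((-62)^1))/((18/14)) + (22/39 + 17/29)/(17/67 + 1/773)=2467054055/1389257064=1.78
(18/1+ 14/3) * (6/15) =136/15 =9.07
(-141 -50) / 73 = -191 / 73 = -2.62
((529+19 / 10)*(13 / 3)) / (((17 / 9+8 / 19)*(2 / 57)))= 224236233 / 7900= 28384.33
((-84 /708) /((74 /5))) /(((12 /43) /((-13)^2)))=-254345 /52392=-4.85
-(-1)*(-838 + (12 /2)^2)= -802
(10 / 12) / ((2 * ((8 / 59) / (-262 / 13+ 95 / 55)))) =-56.62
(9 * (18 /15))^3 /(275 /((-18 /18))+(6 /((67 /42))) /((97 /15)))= -1023358536 /222930625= -4.59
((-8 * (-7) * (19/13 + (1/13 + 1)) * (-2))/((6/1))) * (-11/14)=484/13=37.23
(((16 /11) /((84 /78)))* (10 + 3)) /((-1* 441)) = -1352 /33957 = -0.04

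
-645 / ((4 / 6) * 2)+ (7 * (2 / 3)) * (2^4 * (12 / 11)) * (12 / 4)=-10533 / 44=-239.39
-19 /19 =-1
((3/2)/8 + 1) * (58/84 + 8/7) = 209/96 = 2.18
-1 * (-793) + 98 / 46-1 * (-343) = 26177 / 23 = 1138.13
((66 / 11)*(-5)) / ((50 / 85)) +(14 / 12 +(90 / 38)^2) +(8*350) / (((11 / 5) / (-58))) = -1759845679 / 23826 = -73862.41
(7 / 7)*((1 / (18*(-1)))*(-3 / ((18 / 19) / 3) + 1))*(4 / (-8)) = -17 / 72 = -0.24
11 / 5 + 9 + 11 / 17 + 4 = 1347 / 85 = 15.85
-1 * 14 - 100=-114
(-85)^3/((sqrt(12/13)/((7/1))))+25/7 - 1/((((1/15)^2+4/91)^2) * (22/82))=-4298875 * sqrt(39)/6 - 120047682100/75620237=-4475998.47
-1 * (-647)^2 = -418609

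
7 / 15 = 0.47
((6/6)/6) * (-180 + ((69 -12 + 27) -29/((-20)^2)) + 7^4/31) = -230899/74400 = -3.10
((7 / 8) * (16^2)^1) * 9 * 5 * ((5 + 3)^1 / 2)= 40320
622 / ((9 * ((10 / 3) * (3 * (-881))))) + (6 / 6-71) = -2775461 / 39645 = -70.01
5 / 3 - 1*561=-1678 / 3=-559.33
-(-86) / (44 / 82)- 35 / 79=138892 / 869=159.83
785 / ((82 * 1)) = 785 / 82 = 9.57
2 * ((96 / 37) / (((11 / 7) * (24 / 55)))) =280 / 37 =7.57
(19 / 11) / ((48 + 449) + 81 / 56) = 1064 / 307043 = 0.00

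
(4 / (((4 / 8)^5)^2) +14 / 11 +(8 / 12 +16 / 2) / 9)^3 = 1803267441090827776 / 26198073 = 68832064140.40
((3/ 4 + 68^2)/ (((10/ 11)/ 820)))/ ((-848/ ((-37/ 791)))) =308692813/ 1341536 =230.10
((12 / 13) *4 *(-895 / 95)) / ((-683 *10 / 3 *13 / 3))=38664 / 10965565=0.00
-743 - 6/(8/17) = -3023/4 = -755.75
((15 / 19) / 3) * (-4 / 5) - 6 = -118 / 19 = -6.21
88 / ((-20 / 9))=-198 / 5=-39.60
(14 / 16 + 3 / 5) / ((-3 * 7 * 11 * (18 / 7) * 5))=-59 / 118800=-0.00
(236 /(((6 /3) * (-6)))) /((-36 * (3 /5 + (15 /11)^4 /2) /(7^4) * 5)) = 2074029419 /18412434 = 112.64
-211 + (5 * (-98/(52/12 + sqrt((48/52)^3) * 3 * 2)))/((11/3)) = -311737849/2074369 - 24766560 * sqrt(39)/2074369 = -224.84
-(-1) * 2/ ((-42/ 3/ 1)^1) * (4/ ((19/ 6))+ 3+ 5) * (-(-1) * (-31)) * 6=32736/ 133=246.14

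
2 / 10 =1 / 5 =0.20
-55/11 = -5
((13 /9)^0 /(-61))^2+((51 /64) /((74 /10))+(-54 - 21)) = -659898377 /8811328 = -74.89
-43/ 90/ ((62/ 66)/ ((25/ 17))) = -2365/ 3162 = -0.75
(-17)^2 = 289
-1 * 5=-5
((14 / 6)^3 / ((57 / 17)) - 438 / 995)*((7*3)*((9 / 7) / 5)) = 5127763 / 283575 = 18.08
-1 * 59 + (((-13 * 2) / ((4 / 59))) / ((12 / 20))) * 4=-2615.67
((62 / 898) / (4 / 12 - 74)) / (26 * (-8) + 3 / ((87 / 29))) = 31 / 6846801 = 0.00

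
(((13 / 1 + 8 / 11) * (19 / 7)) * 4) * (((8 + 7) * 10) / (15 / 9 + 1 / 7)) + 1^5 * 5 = 135955 / 11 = 12359.55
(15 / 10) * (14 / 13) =21 / 13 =1.62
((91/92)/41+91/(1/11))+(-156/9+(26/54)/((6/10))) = 300794195/305532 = 984.49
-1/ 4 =-0.25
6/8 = 3/4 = 0.75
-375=-375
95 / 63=1.51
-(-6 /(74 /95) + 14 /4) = 311 /74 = 4.20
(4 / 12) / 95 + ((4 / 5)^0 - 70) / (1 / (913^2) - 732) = 17002306892 / 173899164495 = 0.10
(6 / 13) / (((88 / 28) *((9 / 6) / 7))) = 98 / 143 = 0.69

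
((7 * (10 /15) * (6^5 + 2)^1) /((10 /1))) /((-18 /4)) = -108892 /135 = -806.61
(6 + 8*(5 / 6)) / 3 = 38 / 9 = 4.22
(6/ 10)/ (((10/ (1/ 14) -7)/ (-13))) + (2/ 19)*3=9/ 35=0.26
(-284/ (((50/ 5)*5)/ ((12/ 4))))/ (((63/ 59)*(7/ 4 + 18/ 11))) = -368632/ 78225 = -4.71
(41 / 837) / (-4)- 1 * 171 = -572549 / 3348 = -171.01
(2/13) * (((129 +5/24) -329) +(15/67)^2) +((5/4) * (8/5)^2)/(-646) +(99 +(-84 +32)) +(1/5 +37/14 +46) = 7929917551/121795548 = 65.11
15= 15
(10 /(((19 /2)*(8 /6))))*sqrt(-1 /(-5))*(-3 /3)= -3*sqrt(5) /19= -0.35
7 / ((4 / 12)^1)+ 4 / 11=235 / 11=21.36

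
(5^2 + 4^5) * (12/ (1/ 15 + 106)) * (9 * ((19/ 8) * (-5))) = -40360275/ 3182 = -12683.93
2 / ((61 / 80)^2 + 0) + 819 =3060299 / 3721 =822.44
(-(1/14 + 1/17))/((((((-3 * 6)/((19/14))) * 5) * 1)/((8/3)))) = 589/112455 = 0.01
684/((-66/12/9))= -12312/11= -1119.27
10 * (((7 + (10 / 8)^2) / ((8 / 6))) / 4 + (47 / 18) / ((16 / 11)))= 39175 / 1152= 34.01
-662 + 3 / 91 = -661.97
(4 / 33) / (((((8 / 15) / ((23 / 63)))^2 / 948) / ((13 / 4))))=13582075 / 77616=174.99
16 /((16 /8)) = 8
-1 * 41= -41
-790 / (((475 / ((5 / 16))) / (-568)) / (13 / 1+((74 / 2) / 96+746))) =408901709 / 1824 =224178.57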